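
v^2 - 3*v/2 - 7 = (v - 7/2)*(v + 2)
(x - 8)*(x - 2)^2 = x^3 - 12*x^2 + 36*x - 32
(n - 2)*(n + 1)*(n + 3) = n^3 + 2*n^2 - 5*n - 6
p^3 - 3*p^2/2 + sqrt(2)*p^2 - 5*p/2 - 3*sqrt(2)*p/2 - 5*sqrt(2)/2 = (p - 5/2)*(p + 1)*(p + sqrt(2))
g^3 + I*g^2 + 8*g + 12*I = (g - 3*I)*(g + 2*I)^2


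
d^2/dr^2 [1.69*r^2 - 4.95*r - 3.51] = 3.38000000000000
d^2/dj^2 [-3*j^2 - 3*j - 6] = -6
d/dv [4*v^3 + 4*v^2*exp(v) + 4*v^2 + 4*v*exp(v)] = 4*v^2*exp(v) + 12*v^2 + 12*v*exp(v) + 8*v + 4*exp(v)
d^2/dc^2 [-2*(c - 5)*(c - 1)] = -4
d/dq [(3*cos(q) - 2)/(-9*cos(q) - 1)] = 21*sin(q)/(9*cos(q) + 1)^2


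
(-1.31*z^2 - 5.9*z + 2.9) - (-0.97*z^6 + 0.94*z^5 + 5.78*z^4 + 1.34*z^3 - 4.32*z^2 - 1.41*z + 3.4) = 0.97*z^6 - 0.94*z^5 - 5.78*z^4 - 1.34*z^3 + 3.01*z^2 - 4.49*z - 0.5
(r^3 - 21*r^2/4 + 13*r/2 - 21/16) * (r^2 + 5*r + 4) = r^5 - r^4/4 - 63*r^3/4 + 163*r^2/16 + 311*r/16 - 21/4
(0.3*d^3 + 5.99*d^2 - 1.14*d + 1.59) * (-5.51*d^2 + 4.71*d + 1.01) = -1.653*d^5 - 31.5919*d^4 + 34.7973*d^3 - 8.0804*d^2 + 6.3375*d + 1.6059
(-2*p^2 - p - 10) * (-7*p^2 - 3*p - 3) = 14*p^4 + 13*p^3 + 79*p^2 + 33*p + 30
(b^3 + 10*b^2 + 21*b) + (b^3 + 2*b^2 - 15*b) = 2*b^3 + 12*b^2 + 6*b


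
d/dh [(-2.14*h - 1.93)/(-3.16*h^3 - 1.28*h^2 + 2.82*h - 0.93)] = (-13.5248*h^3 - 21.0356*h^2 - 4.9408*h + 7.4328)/(9.9856*h^6 + 8.0896*h^5 - 16.184*h^4 - 1.3416*h^3 + 10.3332*h^2 - 5.2452*h + 0.8649)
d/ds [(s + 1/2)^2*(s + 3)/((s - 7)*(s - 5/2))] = (4*s^4 - 76*s^3 + 45*s^2 + 554*s + 256)/(4*s^4 - 76*s^3 + 501*s^2 - 1330*s + 1225)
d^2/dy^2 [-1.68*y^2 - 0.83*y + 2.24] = -3.36000000000000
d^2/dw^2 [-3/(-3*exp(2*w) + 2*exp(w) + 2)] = 6*((1 - 6*exp(w))*(-3*exp(2*w) + 2*exp(w) + 2) - 4*(3*exp(w) - 1)^2*exp(w))*exp(w)/(-3*exp(2*w) + 2*exp(w) + 2)^3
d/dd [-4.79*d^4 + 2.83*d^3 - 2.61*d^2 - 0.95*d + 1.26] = -19.16*d^3 + 8.49*d^2 - 5.22*d - 0.95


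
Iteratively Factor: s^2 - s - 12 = (s - 4)*(s + 3)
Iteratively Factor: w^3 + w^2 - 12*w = (w - 3)*(w^2 + 4*w) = (w - 3)*(w + 4)*(w)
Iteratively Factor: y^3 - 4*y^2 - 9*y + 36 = (y - 3)*(y^2 - y - 12) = (y - 3)*(y + 3)*(y - 4)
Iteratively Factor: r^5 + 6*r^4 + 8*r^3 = (r + 4)*(r^4 + 2*r^3) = r*(r + 4)*(r^3 + 2*r^2) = r*(r + 2)*(r + 4)*(r^2) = r^2*(r + 2)*(r + 4)*(r)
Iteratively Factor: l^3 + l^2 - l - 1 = (l + 1)*(l^2 - 1) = (l - 1)*(l + 1)*(l + 1)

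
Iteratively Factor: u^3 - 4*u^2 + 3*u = (u - 3)*(u^2 - u) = u*(u - 3)*(u - 1)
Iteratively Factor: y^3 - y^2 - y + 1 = (y - 1)*(y^2 - 1) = (y - 1)^2*(y + 1)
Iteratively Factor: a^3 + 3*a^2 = (a + 3)*(a^2) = a*(a + 3)*(a)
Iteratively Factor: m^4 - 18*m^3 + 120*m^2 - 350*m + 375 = (m - 5)*(m^3 - 13*m^2 + 55*m - 75) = (m - 5)^2*(m^2 - 8*m + 15) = (m - 5)^3*(m - 3)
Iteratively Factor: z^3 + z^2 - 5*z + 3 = (z - 1)*(z^2 + 2*z - 3) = (z - 1)^2*(z + 3)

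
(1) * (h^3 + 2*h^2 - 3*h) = h^3 + 2*h^2 - 3*h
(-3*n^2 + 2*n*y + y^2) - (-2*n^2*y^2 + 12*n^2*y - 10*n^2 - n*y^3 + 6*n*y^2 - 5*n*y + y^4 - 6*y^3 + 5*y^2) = 2*n^2*y^2 - 12*n^2*y + 7*n^2 + n*y^3 - 6*n*y^2 + 7*n*y - y^4 + 6*y^3 - 4*y^2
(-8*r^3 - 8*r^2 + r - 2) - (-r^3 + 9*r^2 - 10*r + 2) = -7*r^3 - 17*r^2 + 11*r - 4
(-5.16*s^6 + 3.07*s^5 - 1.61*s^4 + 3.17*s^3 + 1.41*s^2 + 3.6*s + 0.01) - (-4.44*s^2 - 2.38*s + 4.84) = -5.16*s^6 + 3.07*s^5 - 1.61*s^4 + 3.17*s^3 + 5.85*s^2 + 5.98*s - 4.83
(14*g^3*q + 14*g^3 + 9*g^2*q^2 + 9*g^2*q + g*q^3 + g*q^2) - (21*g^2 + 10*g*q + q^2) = 14*g^3*q + 14*g^3 + 9*g^2*q^2 + 9*g^2*q - 21*g^2 + g*q^3 + g*q^2 - 10*g*q - q^2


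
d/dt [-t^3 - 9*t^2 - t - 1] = -3*t^2 - 18*t - 1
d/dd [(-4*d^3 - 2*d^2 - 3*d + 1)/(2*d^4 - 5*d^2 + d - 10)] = (-(12*d^2 + 4*d + 3)*(2*d^4 - 5*d^2 + d - 10) + (8*d^3 - 10*d + 1)*(4*d^3 + 2*d^2 + 3*d - 1))/(2*d^4 - 5*d^2 + d - 10)^2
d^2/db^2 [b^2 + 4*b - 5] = 2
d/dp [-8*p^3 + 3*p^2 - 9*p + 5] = -24*p^2 + 6*p - 9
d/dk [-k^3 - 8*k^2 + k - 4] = -3*k^2 - 16*k + 1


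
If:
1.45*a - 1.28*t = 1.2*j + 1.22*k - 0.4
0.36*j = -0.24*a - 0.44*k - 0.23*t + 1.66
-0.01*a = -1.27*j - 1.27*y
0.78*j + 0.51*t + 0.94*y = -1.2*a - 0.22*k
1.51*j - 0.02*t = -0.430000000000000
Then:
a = 0.67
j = -0.34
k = 5.90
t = -4.23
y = 0.35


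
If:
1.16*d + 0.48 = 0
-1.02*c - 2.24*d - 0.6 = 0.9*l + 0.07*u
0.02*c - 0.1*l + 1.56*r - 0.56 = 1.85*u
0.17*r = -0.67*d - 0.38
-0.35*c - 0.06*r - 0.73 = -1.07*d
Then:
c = -3.25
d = -0.41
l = 4.13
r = -0.60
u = -1.07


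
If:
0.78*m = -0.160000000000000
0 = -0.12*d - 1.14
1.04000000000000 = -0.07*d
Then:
No Solution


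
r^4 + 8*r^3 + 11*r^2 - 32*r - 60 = (r - 2)*(r + 2)*(r + 3)*(r + 5)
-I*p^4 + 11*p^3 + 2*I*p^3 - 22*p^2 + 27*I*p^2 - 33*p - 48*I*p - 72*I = (p - 3)*(p + 3*I)*(p + 8*I)*(-I*p - I)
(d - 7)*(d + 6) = d^2 - d - 42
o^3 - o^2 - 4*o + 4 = (o - 2)*(o - 1)*(o + 2)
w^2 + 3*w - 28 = (w - 4)*(w + 7)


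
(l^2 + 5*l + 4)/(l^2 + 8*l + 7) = (l + 4)/(l + 7)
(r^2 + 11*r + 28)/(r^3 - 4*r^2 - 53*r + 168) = (r + 4)/(r^2 - 11*r + 24)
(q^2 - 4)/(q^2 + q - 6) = (q + 2)/(q + 3)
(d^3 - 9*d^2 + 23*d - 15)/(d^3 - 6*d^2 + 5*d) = (d - 3)/d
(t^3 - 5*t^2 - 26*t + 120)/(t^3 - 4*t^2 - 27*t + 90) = (t - 4)/(t - 3)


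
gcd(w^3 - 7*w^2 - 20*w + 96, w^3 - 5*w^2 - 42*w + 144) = w^2 - 11*w + 24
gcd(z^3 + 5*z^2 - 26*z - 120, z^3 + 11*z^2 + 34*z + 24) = z^2 + 10*z + 24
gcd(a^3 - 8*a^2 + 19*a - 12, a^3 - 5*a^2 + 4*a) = a^2 - 5*a + 4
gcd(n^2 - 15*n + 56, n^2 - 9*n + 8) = n - 8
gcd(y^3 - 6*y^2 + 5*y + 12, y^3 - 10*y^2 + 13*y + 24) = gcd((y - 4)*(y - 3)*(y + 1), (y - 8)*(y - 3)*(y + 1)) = y^2 - 2*y - 3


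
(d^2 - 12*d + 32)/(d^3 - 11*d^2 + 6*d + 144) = (d - 4)/(d^2 - 3*d - 18)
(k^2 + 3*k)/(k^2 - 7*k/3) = 3*(k + 3)/(3*k - 7)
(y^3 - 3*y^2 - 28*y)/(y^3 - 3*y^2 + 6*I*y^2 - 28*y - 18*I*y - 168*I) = y/(y + 6*I)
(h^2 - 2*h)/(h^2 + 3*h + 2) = h*(h - 2)/(h^2 + 3*h + 2)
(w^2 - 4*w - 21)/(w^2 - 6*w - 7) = (w + 3)/(w + 1)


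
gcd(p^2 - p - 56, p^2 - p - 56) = p^2 - p - 56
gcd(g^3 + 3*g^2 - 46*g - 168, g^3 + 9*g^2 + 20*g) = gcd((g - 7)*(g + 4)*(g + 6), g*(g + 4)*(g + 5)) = g + 4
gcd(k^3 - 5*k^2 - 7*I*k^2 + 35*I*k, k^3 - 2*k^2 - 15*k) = k^2 - 5*k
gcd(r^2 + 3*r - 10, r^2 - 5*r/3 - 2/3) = r - 2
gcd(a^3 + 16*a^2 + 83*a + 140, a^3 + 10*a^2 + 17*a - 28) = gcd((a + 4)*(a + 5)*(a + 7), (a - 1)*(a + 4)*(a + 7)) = a^2 + 11*a + 28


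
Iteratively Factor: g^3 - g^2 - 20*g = (g - 5)*(g^2 + 4*g) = (g - 5)*(g + 4)*(g)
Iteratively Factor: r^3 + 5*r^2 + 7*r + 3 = (r + 3)*(r^2 + 2*r + 1) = (r + 1)*(r + 3)*(r + 1)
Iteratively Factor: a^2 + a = (a)*(a + 1)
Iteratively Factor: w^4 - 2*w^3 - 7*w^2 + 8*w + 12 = (w - 2)*(w^3 - 7*w - 6) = (w - 2)*(w + 1)*(w^2 - w - 6) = (w - 2)*(w + 1)*(w + 2)*(w - 3)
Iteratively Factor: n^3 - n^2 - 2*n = (n + 1)*(n^2 - 2*n) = (n - 2)*(n + 1)*(n)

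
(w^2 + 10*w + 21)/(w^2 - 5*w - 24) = (w + 7)/(w - 8)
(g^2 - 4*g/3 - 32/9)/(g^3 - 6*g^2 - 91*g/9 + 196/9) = (9*g^2 - 12*g - 32)/(9*g^3 - 54*g^2 - 91*g + 196)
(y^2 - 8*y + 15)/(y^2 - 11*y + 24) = (y - 5)/(y - 8)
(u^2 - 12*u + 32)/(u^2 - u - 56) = (u - 4)/(u + 7)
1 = 1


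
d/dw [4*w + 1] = 4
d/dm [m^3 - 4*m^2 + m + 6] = 3*m^2 - 8*m + 1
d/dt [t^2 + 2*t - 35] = 2*t + 2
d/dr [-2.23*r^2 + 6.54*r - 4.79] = 6.54 - 4.46*r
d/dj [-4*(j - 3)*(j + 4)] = -8*j - 4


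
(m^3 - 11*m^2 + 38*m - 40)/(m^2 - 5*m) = m - 6 + 8/m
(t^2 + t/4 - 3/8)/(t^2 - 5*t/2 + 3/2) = (8*t^2 + 2*t - 3)/(4*(2*t^2 - 5*t + 3))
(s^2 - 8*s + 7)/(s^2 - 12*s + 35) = (s - 1)/(s - 5)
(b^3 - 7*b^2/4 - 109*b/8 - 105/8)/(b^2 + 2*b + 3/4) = (4*b^2 - 13*b - 35)/(2*(2*b + 1))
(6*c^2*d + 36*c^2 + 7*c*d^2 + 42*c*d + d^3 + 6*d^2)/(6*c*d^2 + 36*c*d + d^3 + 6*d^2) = (c + d)/d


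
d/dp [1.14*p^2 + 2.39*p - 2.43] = 2.28*p + 2.39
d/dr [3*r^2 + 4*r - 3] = 6*r + 4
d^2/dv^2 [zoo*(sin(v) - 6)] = zoo*sin(v)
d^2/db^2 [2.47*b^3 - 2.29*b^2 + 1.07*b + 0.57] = 14.82*b - 4.58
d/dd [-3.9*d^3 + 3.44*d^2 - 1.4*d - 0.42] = -11.7*d^2 + 6.88*d - 1.4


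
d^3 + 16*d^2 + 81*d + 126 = (d + 3)*(d + 6)*(d + 7)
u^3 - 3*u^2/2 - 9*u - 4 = (u - 4)*(u + 1/2)*(u + 2)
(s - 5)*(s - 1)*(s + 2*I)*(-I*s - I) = -I*s^4 + 2*s^3 + 5*I*s^3 - 10*s^2 + I*s^2 - 2*s - 5*I*s + 10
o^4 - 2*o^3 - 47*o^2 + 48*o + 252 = (o - 7)*(o - 3)*(o + 2)*(o + 6)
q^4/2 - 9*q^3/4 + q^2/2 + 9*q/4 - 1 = (q/2 + 1/2)*(q - 4)*(q - 1)*(q - 1/2)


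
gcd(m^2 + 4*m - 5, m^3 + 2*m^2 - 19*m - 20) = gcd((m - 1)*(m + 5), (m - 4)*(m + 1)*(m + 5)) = m + 5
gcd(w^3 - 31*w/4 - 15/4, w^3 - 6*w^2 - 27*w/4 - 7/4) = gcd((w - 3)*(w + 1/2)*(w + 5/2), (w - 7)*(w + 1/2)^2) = w + 1/2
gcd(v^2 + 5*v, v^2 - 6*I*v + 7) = 1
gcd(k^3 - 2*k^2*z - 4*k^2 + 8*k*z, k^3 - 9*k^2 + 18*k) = k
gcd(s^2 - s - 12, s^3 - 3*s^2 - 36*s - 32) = 1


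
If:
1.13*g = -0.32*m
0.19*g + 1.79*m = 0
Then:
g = 0.00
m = 0.00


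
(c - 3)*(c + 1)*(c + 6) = c^3 + 4*c^2 - 15*c - 18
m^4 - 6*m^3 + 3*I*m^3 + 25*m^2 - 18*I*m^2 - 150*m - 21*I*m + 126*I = (m - 6)*(m - 3*I)*(m - I)*(m + 7*I)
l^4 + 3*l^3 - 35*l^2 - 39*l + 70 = (l - 5)*(l - 1)*(l + 2)*(l + 7)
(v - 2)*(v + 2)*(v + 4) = v^3 + 4*v^2 - 4*v - 16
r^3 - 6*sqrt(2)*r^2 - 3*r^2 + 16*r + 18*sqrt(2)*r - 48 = (r - 3)*(r - 4*sqrt(2))*(r - 2*sqrt(2))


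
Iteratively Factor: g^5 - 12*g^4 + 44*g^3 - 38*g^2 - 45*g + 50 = (g - 1)*(g^4 - 11*g^3 + 33*g^2 - 5*g - 50) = (g - 1)*(g + 1)*(g^3 - 12*g^2 + 45*g - 50) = (g - 5)*(g - 1)*(g + 1)*(g^2 - 7*g + 10) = (g - 5)*(g - 2)*(g - 1)*(g + 1)*(g - 5)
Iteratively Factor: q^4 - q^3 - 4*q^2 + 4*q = (q - 2)*(q^3 + q^2 - 2*q) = (q - 2)*(q - 1)*(q^2 + 2*q) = q*(q - 2)*(q - 1)*(q + 2)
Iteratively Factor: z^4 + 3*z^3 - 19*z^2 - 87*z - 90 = (z + 3)*(z^3 - 19*z - 30) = (z + 3)^2*(z^2 - 3*z - 10) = (z + 2)*(z + 3)^2*(z - 5)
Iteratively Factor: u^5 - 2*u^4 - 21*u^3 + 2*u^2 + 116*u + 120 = (u - 5)*(u^4 + 3*u^3 - 6*u^2 - 28*u - 24) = (u - 5)*(u - 3)*(u^3 + 6*u^2 + 12*u + 8) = (u - 5)*(u - 3)*(u + 2)*(u^2 + 4*u + 4) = (u - 5)*(u - 3)*(u + 2)^2*(u + 2)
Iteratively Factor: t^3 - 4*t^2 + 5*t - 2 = (t - 1)*(t^2 - 3*t + 2) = (t - 1)^2*(t - 2)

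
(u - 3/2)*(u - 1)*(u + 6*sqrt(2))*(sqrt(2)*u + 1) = sqrt(2)*u^4 - 5*sqrt(2)*u^3/2 + 13*u^3 - 65*u^2/2 + 15*sqrt(2)*u^2/2 - 15*sqrt(2)*u + 39*u/2 + 9*sqrt(2)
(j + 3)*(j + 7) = j^2 + 10*j + 21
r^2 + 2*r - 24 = (r - 4)*(r + 6)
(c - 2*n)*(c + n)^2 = c^3 - 3*c*n^2 - 2*n^3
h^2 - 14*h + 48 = (h - 8)*(h - 6)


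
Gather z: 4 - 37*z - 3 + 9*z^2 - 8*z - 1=9*z^2 - 45*z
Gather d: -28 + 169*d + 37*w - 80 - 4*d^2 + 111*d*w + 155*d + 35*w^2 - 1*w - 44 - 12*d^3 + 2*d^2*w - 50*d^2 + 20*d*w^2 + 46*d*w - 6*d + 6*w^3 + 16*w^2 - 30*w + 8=-12*d^3 + d^2*(2*w - 54) + d*(20*w^2 + 157*w + 318) + 6*w^3 + 51*w^2 + 6*w - 144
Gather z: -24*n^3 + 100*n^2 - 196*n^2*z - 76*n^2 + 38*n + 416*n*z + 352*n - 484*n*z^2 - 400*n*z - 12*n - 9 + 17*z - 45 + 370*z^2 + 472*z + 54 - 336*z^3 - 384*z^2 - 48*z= -24*n^3 + 24*n^2 + 378*n - 336*z^3 + z^2*(-484*n - 14) + z*(-196*n^2 + 16*n + 441)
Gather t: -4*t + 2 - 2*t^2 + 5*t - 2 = -2*t^2 + t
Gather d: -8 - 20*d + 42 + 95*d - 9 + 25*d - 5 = 100*d + 20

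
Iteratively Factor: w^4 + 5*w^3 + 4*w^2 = (w)*(w^3 + 5*w^2 + 4*w) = w^2*(w^2 + 5*w + 4) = w^2*(w + 1)*(w + 4)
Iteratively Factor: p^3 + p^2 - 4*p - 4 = (p + 1)*(p^2 - 4) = (p - 2)*(p + 1)*(p + 2)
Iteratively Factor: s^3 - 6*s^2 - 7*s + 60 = (s - 4)*(s^2 - 2*s - 15) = (s - 4)*(s + 3)*(s - 5)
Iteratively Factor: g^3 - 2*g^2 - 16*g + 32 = (g + 4)*(g^2 - 6*g + 8) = (g - 4)*(g + 4)*(g - 2)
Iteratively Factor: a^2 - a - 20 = (a - 5)*(a + 4)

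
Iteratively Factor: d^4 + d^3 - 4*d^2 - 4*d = (d + 2)*(d^3 - d^2 - 2*d) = d*(d + 2)*(d^2 - d - 2) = d*(d + 1)*(d + 2)*(d - 2)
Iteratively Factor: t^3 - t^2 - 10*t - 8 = (t - 4)*(t^2 + 3*t + 2) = (t - 4)*(t + 1)*(t + 2)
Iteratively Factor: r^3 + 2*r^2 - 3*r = (r)*(r^2 + 2*r - 3) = r*(r - 1)*(r + 3)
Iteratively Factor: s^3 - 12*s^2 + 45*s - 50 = (s - 5)*(s^2 - 7*s + 10) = (s - 5)^2*(s - 2)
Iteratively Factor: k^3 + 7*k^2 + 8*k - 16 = (k - 1)*(k^2 + 8*k + 16) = (k - 1)*(k + 4)*(k + 4)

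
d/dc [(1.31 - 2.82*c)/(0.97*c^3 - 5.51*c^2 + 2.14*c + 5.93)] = (5.4708*c^3 - 19.3503*c^2 + 14.4362*c - 19.526)/(0.9409*c^6 - 10.6894*c^5 + 34.5117*c^4 - 12.0786*c^3 - 60.769*c^2 + 25.3804*c + 35.1649)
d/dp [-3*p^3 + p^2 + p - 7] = -9*p^2 + 2*p + 1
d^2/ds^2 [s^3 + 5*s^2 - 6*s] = 6*s + 10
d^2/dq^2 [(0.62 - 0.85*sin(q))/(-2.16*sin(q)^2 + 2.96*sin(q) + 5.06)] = (-3.96576*sin(q)^5 + 6.136128*sin(q)^4 - 59.701536*sin(q)^3 + 27.912528*sin(q)^2 + 48.47598*sin(q) - 49.879008)/(10.077696*sin(q)^6 - 41.430528*sin(q)^5 - 14.04864*sin(q)^4 + 168.17536*sin(q)^3 + 32.91024*sin(q)^2 - 227.359968*sin(q) - 129.554216)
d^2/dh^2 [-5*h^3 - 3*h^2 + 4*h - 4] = -30*h - 6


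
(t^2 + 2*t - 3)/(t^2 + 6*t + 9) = (t - 1)/(t + 3)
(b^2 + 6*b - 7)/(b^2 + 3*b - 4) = (b + 7)/(b + 4)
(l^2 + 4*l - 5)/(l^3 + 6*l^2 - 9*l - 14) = (l^2 + 4*l - 5)/(l^3 + 6*l^2 - 9*l - 14)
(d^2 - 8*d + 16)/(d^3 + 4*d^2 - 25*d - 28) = (d - 4)/(d^2 + 8*d + 7)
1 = 1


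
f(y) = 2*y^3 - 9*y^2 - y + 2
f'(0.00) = -1.00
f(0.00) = 2.00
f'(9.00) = 323.00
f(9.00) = 722.00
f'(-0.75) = 15.88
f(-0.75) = -3.16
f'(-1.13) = 27.00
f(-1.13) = -11.25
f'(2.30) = -10.66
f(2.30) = -23.58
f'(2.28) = -10.85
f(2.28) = -23.36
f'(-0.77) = 16.42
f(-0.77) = -3.48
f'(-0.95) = 21.52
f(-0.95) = -6.89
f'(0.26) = -5.27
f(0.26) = 1.17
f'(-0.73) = 15.34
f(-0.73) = -2.84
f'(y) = 6*y^2 - 18*y - 1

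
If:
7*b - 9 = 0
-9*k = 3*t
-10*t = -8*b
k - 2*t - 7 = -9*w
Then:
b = 9/7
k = -12/35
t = 36/35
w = 47/45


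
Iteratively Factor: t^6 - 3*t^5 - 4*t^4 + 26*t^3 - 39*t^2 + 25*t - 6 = (t - 1)*(t^5 - 2*t^4 - 6*t^3 + 20*t^2 - 19*t + 6) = (t - 1)*(t + 3)*(t^4 - 5*t^3 + 9*t^2 - 7*t + 2) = (t - 1)^2*(t + 3)*(t^3 - 4*t^2 + 5*t - 2) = (t - 1)^3*(t + 3)*(t^2 - 3*t + 2) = (t - 2)*(t - 1)^3*(t + 3)*(t - 1)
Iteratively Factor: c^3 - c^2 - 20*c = (c - 5)*(c^2 + 4*c) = c*(c - 5)*(c + 4)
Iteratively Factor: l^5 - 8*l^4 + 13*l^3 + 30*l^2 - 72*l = (l - 3)*(l^4 - 5*l^3 - 2*l^2 + 24*l) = (l - 3)*(l + 2)*(l^3 - 7*l^2 + 12*l) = l*(l - 3)*(l + 2)*(l^2 - 7*l + 12) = l*(l - 4)*(l - 3)*(l + 2)*(l - 3)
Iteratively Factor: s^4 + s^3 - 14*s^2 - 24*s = (s + 3)*(s^3 - 2*s^2 - 8*s) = s*(s + 3)*(s^2 - 2*s - 8) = s*(s - 4)*(s + 3)*(s + 2)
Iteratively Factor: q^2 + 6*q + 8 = (q + 2)*(q + 4)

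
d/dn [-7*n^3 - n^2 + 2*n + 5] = -21*n^2 - 2*n + 2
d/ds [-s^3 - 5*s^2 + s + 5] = -3*s^2 - 10*s + 1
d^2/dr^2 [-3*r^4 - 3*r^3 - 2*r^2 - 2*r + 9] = -36*r^2 - 18*r - 4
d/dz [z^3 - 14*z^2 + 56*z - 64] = 3*z^2 - 28*z + 56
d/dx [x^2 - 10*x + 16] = 2*x - 10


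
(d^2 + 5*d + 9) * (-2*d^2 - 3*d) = -2*d^4 - 13*d^3 - 33*d^2 - 27*d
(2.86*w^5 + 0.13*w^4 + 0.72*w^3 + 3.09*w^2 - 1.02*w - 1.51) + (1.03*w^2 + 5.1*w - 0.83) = 2.86*w^5 + 0.13*w^4 + 0.72*w^3 + 4.12*w^2 + 4.08*w - 2.34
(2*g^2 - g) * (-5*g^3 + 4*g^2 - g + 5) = -10*g^5 + 13*g^4 - 6*g^3 + 11*g^2 - 5*g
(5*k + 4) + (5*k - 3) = 10*k + 1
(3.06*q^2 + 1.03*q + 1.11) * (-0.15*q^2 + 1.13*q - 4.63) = -0.459*q^4 + 3.3033*q^3 - 13.1704*q^2 - 3.5146*q - 5.1393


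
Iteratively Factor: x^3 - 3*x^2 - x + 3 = (x - 1)*(x^2 - 2*x - 3) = (x - 3)*(x - 1)*(x + 1)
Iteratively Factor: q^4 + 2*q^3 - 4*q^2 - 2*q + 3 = (q + 3)*(q^3 - q^2 - q + 1) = (q - 1)*(q + 3)*(q^2 - 1) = (q - 1)*(q + 1)*(q + 3)*(q - 1)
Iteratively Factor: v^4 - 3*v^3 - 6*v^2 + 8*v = (v + 2)*(v^3 - 5*v^2 + 4*v) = (v - 4)*(v + 2)*(v^2 - v) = (v - 4)*(v - 1)*(v + 2)*(v)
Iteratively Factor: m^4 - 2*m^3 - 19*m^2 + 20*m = (m - 5)*(m^3 + 3*m^2 - 4*m) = (m - 5)*(m + 4)*(m^2 - m) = m*(m - 5)*(m + 4)*(m - 1)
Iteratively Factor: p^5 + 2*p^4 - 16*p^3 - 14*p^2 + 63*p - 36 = (p - 1)*(p^4 + 3*p^3 - 13*p^2 - 27*p + 36) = (p - 1)*(p + 3)*(p^3 - 13*p + 12) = (p - 1)*(p + 3)*(p + 4)*(p^2 - 4*p + 3) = (p - 3)*(p - 1)*(p + 3)*(p + 4)*(p - 1)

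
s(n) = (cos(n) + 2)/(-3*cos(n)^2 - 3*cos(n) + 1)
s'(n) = (-6*sin(n)*cos(n) - 3*sin(n))*(cos(n) + 2)/(-3*cos(n)^2 - 3*cos(n) + 1)^2 - sin(n)/(-3*cos(n)^2 - 3*cos(n) + 1) = (3*sin(n)^2 - 12*cos(n) - 10)*sin(n)/(3*cos(n)^2 + 3*cos(n) - 1)^2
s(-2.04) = 0.89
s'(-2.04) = 0.64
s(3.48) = 0.91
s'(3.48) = -0.41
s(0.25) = -0.63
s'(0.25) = -0.24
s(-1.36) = 9.17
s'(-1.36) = 162.42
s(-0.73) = -0.95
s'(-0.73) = 1.39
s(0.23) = -0.62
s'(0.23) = -0.22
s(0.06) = -0.60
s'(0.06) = -0.05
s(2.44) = 0.80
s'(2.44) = 0.11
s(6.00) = -0.64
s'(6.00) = 0.28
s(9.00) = 0.88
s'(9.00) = 0.38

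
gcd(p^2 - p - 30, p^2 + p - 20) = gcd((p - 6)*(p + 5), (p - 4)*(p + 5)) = p + 5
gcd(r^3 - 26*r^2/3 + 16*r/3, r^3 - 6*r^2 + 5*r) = r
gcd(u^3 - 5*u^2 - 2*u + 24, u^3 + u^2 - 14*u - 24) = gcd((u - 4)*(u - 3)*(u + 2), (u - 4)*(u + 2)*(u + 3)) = u^2 - 2*u - 8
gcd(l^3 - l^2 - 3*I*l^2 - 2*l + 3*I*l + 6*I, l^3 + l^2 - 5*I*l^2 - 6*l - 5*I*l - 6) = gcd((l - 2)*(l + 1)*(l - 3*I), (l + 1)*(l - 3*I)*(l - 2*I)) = l^2 + l*(1 - 3*I) - 3*I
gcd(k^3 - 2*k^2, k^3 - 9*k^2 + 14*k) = k^2 - 2*k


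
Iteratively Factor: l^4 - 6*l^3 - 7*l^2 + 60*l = (l - 5)*(l^3 - l^2 - 12*l) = l*(l - 5)*(l^2 - l - 12) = l*(l - 5)*(l - 4)*(l + 3)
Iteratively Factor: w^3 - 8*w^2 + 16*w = (w)*(w^2 - 8*w + 16) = w*(w - 4)*(w - 4)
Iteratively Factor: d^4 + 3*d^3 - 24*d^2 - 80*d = (d + 4)*(d^3 - d^2 - 20*d) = d*(d + 4)*(d^2 - d - 20) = d*(d + 4)^2*(d - 5)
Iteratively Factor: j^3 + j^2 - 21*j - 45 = (j - 5)*(j^2 + 6*j + 9) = (j - 5)*(j + 3)*(j + 3)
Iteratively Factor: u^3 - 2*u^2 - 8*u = (u + 2)*(u^2 - 4*u) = (u - 4)*(u + 2)*(u)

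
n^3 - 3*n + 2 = (n - 1)^2*(n + 2)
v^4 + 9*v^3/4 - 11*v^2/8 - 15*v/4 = v*(v - 5/4)*(v + 3/2)*(v + 2)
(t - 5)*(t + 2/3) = t^2 - 13*t/3 - 10/3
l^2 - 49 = (l - 7)*(l + 7)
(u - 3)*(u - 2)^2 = u^3 - 7*u^2 + 16*u - 12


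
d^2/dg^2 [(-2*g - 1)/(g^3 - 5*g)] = 2*(-6*g^5 - 6*g^4 - 10*g^3 + 15*g^2 - 25)/(g^3*(g^6 - 15*g^4 + 75*g^2 - 125))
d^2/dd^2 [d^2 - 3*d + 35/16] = 2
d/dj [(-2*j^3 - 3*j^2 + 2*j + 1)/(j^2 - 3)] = 2*(-j^4 + 8*j^2 + 8*j - 3)/(j^4 - 6*j^2 + 9)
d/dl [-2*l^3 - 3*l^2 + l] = -6*l^2 - 6*l + 1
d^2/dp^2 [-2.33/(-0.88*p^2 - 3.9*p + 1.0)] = (-3.608704*p^2 - 15.99312*p + 2.33*(1.76*p + 3.9)*(3.52*p + 7.8) + 4.1008)/(0.88*p^2 + 3.9*p - 1.0)^3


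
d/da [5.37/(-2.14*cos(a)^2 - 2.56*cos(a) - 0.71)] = -(22.9836*cos(a) + 13.7472)*sin(a)/(2.14*cos(a)^2 + 2.56*cos(a) + 0.71)^2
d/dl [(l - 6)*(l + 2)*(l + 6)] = 3*l^2 + 4*l - 36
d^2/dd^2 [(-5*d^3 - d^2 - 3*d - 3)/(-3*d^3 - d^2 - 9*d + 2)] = 2*(-6*d^6 - 324*d^5 + 288*d^4 + 442*d^3 + 96*d^2 + 213*d + 307)/(27*d^9 + 27*d^8 + 252*d^7 + 109*d^6 + 720*d^5 - 87*d^4 + 657*d^3 - 474*d^2 + 108*d - 8)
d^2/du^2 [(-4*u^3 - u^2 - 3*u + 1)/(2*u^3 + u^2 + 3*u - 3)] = 8*(u^6 + 9*u^5 - 30*u^4 - 14*u^3 + 3*u^2 - 27*u - 6)/(8*u^9 + 12*u^8 + 42*u^7 + u^6 + 27*u^5 - 90*u^4 + 27*u^3 - 54*u^2 + 81*u - 27)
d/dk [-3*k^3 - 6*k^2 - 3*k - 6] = -9*k^2 - 12*k - 3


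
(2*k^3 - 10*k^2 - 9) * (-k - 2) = -2*k^4 + 6*k^3 + 20*k^2 + 9*k + 18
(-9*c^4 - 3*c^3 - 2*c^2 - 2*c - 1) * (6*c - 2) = -54*c^5 - 6*c^3 - 8*c^2 - 2*c + 2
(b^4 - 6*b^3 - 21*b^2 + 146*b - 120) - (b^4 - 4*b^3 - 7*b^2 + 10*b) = -2*b^3 - 14*b^2 + 136*b - 120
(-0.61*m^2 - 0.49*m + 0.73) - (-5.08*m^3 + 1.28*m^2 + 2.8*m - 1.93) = 5.08*m^3 - 1.89*m^2 - 3.29*m + 2.66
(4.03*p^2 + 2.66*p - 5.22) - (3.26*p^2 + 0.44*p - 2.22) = 0.77*p^2 + 2.22*p - 3.0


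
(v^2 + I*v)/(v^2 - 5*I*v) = (v + I)/(v - 5*I)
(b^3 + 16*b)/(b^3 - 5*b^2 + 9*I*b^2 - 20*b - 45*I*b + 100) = b*(b - 4*I)/(b^2 + 5*b*(-1 + I) - 25*I)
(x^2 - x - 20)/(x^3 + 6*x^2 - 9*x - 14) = (x^2 - x - 20)/(x^3 + 6*x^2 - 9*x - 14)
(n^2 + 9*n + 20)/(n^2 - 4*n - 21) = (n^2 + 9*n + 20)/(n^2 - 4*n - 21)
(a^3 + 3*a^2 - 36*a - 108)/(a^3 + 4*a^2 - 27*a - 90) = (a - 6)/(a - 5)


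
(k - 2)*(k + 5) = k^2 + 3*k - 10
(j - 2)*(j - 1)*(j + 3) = j^3 - 7*j + 6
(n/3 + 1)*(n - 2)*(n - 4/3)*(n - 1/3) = n^4/3 - 2*n^3/9 - 65*n^2/27 + 94*n/27 - 8/9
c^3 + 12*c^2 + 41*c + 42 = (c + 2)*(c + 3)*(c + 7)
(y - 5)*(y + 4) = y^2 - y - 20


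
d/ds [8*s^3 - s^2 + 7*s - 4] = 24*s^2 - 2*s + 7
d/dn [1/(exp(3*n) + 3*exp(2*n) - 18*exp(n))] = 3*(-exp(2*n) - 2*exp(n) + 6)*exp(-n)/(exp(2*n) + 3*exp(n) - 18)^2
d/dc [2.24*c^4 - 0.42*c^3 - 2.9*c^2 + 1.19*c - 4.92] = 8.96*c^3 - 1.26*c^2 - 5.8*c + 1.19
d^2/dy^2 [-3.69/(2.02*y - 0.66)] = -30.113352/(2.02*y - 0.66)^3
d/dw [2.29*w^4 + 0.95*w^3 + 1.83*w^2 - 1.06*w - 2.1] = 9.16*w^3 + 2.85*w^2 + 3.66*w - 1.06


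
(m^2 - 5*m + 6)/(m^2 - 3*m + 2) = (m - 3)/(m - 1)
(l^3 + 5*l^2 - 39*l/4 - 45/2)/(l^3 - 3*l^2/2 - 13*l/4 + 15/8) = 2*(l + 6)/(2*l - 1)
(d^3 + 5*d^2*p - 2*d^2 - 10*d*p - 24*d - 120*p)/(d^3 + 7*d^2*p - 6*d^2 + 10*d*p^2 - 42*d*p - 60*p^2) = (d + 4)/(d + 2*p)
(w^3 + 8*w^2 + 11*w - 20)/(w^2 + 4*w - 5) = w + 4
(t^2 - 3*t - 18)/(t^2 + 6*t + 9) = (t - 6)/(t + 3)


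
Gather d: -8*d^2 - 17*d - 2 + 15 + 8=-8*d^2 - 17*d + 21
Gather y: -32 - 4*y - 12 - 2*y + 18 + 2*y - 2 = -4*y - 28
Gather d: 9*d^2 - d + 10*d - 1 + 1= 9*d^2 + 9*d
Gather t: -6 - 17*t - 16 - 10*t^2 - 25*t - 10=-10*t^2 - 42*t - 32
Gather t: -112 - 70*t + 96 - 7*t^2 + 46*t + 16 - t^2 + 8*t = -8*t^2 - 16*t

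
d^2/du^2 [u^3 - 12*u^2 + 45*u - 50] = 6*u - 24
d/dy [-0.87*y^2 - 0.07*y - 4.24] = -1.74*y - 0.07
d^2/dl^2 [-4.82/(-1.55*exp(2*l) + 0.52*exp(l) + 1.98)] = ((2.5064 - 29.884*exp(l))*(-1.55*exp(2*l) + 0.52*exp(l) + 1.98) - 4.82*(3.1*exp(l) - 0.52)*(6.2*exp(l) - 1.04)*exp(l))*exp(l)/(-1.55*exp(2*l) + 0.52*exp(l) + 1.98)^3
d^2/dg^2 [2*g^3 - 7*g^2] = 12*g - 14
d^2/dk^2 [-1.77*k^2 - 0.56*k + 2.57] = -3.54000000000000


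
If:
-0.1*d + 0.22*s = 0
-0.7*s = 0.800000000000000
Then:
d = -2.51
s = -1.14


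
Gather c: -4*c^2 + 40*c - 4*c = -4*c^2 + 36*c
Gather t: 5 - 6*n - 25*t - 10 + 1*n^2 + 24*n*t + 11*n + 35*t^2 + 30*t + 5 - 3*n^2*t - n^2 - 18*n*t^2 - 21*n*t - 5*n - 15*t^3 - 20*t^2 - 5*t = -15*t^3 + t^2*(15 - 18*n) + t*(-3*n^2 + 3*n)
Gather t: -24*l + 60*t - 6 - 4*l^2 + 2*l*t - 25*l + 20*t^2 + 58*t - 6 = -4*l^2 - 49*l + 20*t^2 + t*(2*l + 118) - 12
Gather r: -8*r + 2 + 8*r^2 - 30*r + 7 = 8*r^2 - 38*r + 9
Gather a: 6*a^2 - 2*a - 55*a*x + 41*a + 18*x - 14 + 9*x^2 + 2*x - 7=6*a^2 + a*(39 - 55*x) + 9*x^2 + 20*x - 21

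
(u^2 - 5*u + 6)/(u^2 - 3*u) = (u - 2)/u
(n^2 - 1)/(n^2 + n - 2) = (n + 1)/(n + 2)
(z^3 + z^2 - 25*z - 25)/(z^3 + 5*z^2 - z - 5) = (z - 5)/(z - 1)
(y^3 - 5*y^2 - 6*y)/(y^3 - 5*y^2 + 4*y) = (y^2 - 5*y - 6)/(y^2 - 5*y + 4)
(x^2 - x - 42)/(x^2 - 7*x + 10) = (x^2 - x - 42)/(x^2 - 7*x + 10)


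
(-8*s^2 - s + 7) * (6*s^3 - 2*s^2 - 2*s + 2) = -48*s^5 + 10*s^4 + 60*s^3 - 28*s^2 - 16*s + 14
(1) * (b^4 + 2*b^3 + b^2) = b^4 + 2*b^3 + b^2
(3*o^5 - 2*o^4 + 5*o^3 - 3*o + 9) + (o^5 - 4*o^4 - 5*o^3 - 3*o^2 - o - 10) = 4*o^5 - 6*o^4 - 3*o^2 - 4*o - 1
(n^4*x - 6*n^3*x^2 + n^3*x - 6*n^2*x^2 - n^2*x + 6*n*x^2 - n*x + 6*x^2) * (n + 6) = n^5*x - 6*n^4*x^2 + 7*n^4*x - 42*n^3*x^2 + 5*n^3*x - 30*n^2*x^2 - 7*n^2*x + 42*n*x^2 - 6*n*x + 36*x^2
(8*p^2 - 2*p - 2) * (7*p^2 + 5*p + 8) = 56*p^4 + 26*p^3 + 40*p^2 - 26*p - 16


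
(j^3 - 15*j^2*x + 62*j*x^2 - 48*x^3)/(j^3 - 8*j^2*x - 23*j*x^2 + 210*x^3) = (-j^2 + 9*j*x - 8*x^2)/(-j^2 + 2*j*x + 35*x^2)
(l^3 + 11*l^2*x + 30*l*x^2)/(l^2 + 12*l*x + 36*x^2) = l*(l + 5*x)/(l + 6*x)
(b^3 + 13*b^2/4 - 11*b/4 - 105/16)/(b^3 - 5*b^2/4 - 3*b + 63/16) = (8*b^2 + 38*b + 35)/(8*b^2 + 2*b - 21)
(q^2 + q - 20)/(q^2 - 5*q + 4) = (q + 5)/(q - 1)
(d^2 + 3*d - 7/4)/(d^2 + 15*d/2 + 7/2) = (4*d^2 + 12*d - 7)/(2*(2*d^2 + 15*d + 7))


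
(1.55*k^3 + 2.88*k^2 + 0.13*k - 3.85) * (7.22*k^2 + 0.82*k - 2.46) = 11.191*k^5 + 22.0646*k^4 - 0.5128*k^3 - 34.7752*k^2 - 3.4768*k + 9.471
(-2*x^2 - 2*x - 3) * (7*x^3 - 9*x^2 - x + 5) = -14*x^5 + 4*x^4 - x^3 + 19*x^2 - 7*x - 15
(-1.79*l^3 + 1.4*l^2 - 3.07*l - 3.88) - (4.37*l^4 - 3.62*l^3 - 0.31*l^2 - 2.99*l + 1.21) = -4.37*l^4 + 1.83*l^3 + 1.71*l^2 - 0.0799999999999996*l - 5.09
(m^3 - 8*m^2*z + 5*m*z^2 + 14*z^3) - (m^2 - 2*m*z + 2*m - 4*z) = m^3 - 8*m^2*z - m^2 + 5*m*z^2 + 2*m*z - 2*m + 14*z^3 + 4*z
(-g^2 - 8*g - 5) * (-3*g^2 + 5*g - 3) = 3*g^4 + 19*g^3 - 22*g^2 - g + 15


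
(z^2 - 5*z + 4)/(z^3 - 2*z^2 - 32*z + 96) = (z - 1)/(z^2 + 2*z - 24)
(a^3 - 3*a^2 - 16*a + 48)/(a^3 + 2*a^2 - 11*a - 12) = (a - 4)/(a + 1)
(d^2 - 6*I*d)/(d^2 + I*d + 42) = d/(d + 7*I)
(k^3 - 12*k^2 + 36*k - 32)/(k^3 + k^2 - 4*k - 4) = (k^2 - 10*k + 16)/(k^2 + 3*k + 2)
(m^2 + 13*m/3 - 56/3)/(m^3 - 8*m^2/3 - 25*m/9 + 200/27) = 9*(m + 7)/(9*m^2 - 25)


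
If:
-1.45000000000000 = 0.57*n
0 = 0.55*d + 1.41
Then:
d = -2.56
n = -2.54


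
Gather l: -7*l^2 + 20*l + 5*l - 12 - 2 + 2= -7*l^2 + 25*l - 12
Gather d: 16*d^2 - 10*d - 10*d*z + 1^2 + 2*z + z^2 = 16*d^2 + d*(-10*z - 10) + z^2 + 2*z + 1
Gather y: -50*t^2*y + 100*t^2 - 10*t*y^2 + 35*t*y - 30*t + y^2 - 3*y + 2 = 100*t^2 - 30*t + y^2*(1 - 10*t) + y*(-50*t^2 + 35*t - 3) + 2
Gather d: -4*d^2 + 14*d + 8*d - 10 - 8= -4*d^2 + 22*d - 18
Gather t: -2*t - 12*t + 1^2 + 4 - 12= -14*t - 7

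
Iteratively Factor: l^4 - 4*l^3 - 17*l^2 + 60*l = (l)*(l^3 - 4*l^2 - 17*l + 60) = l*(l - 3)*(l^2 - l - 20) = l*(l - 3)*(l + 4)*(l - 5)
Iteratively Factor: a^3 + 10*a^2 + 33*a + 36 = (a + 4)*(a^2 + 6*a + 9) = (a + 3)*(a + 4)*(a + 3)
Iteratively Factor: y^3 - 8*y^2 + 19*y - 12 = (y - 1)*(y^2 - 7*y + 12) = (y - 4)*(y - 1)*(y - 3)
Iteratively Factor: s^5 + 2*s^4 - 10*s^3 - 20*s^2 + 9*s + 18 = (s - 1)*(s^4 + 3*s^3 - 7*s^2 - 27*s - 18) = (s - 1)*(s + 2)*(s^3 + s^2 - 9*s - 9) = (s - 1)*(s + 2)*(s + 3)*(s^2 - 2*s - 3) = (s - 3)*(s - 1)*(s + 2)*(s + 3)*(s + 1)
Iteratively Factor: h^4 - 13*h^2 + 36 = (h - 3)*(h^3 + 3*h^2 - 4*h - 12) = (h - 3)*(h + 2)*(h^2 + h - 6) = (h - 3)*(h + 2)*(h + 3)*(h - 2)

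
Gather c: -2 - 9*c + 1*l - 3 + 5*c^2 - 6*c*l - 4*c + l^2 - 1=5*c^2 + c*(-6*l - 13) + l^2 + l - 6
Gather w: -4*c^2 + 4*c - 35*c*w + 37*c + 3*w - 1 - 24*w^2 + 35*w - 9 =-4*c^2 + 41*c - 24*w^2 + w*(38 - 35*c) - 10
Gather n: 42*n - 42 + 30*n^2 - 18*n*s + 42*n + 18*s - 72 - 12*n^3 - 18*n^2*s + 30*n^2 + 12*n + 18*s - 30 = -12*n^3 + n^2*(60 - 18*s) + n*(96 - 18*s) + 36*s - 144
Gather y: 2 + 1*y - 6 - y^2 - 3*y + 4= -y^2 - 2*y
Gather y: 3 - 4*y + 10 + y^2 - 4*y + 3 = y^2 - 8*y + 16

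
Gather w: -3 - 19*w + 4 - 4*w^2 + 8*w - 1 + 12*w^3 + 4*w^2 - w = 12*w^3 - 12*w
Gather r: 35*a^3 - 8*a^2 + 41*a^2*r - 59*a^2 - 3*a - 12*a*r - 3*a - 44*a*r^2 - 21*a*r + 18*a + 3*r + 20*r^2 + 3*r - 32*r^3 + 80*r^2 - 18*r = 35*a^3 - 67*a^2 + 12*a - 32*r^3 + r^2*(100 - 44*a) + r*(41*a^2 - 33*a - 12)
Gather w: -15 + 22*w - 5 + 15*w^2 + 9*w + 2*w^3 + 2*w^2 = 2*w^3 + 17*w^2 + 31*w - 20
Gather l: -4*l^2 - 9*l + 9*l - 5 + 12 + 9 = 16 - 4*l^2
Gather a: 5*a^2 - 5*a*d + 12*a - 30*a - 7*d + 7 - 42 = 5*a^2 + a*(-5*d - 18) - 7*d - 35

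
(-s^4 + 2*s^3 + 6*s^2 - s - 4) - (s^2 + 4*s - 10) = -s^4 + 2*s^3 + 5*s^2 - 5*s + 6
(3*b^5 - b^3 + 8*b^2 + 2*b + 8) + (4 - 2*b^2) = 3*b^5 - b^3 + 6*b^2 + 2*b + 12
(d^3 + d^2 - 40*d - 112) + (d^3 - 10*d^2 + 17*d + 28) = 2*d^3 - 9*d^2 - 23*d - 84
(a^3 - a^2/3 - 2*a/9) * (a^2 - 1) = a^5 - a^4/3 - 11*a^3/9 + a^2/3 + 2*a/9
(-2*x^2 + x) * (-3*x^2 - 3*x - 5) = 6*x^4 + 3*x^3 + 7*x^2 - 5*x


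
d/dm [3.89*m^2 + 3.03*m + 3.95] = 7.78*m + 3.03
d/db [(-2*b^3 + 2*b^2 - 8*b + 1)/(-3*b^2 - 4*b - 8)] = 2*(3*b^4 + 8*b^3 + 8*b^2 - 13*b + 34)/(9*b^4 + 24*b^3 + 64*b^2 + 64*b + 64)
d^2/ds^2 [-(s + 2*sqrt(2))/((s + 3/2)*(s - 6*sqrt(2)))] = 4*(-4*(s - 6*sqrt(2))^2*(s + 2*sqrt(2)) + 2*(s - 6*sqrt(2))^2*(2*s + 3) - 2*(s - 6*sqrt(2))*(s + 2*sqrt(2))*(2*s + 3) + (s - 6*sqrt(2))*(2*s + 3)^2 - (s + 2*sqrt(2))*(2*s + 3)^2)/((s - 6*sqrt(2))^3*(2*s + 3)^3)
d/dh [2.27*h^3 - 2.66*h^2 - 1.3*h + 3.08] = 6.81*h^2 - 5.32*h - 1.3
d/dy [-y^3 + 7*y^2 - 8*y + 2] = -3*y^2 + 14*y - 8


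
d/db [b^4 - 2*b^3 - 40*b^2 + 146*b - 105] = 4*b^3 - 6*b^2 - 80*b + 146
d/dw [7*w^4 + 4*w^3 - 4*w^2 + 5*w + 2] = 28*w^3 + 12*w^2 - 8*w + 5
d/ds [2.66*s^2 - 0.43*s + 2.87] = 5.32*s - 0.43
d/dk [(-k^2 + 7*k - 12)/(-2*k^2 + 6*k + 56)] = 2*(k^2 - 20*k + 58)/(k^4 - 6*k^3 - 47*k^2 + 168*k + 784)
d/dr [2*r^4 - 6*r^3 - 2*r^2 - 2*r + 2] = 8*r^3 - 18*r^2 - 4*r - 2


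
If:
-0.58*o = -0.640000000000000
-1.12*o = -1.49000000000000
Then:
No Solution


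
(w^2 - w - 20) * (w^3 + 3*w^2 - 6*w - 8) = w^5 + 2*w^4 - 29*w^3 - 62*w^2 + 128*w + 160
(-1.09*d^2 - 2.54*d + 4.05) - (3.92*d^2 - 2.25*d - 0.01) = -5.01*d^2 - 0.29*d + 4.06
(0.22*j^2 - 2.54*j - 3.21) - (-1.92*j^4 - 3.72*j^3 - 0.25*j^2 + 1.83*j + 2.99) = 1.92*j^4 + 3.72*j^3 + 0.47*j^2 - 4.37*j - 6.2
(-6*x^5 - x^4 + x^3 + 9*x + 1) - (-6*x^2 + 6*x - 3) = -6*x^5 - x^4 + x^3 + 6*x^2 + 3*x + 4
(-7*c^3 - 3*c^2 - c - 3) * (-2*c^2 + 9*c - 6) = 14*c^5 - 57*c^4 + 17*c^3 + 15*c^2 - 21*c + 18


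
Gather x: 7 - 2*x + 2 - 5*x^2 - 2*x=-5*x^2 - 4*x + 9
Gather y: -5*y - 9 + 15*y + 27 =10*y + 18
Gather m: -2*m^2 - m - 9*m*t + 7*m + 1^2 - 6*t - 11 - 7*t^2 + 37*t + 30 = -2*m^2 + m*(6 - 9*t) - 7*t^2 + 31*t + 20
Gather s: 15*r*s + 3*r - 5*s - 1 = 3*r + s*(15*r - 5) - 1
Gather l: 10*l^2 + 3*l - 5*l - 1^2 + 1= 10*l^2 - 2*l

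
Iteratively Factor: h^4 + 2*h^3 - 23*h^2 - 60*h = (h + 3)*(h^3 - h^2 - 20*h) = (h + 3)*(h + 4)*(h^2 - 5*h) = (h - 5)*(h + 3)*(h + 4)*(h)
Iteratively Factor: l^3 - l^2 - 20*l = (l + 4)*(l^2 - 5*l) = l*(l + 4)*(l - 5)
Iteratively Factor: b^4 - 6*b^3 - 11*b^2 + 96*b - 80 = (b - 5)*(b^3 - b^2 - 16*b + 16) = (b - 5)*(b + 4)*(b^2 - 5*b + 4) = (b - 5)*(b - 1)*(b + 4)*(b - 4)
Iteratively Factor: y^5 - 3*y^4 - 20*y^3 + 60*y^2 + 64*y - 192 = (y - 2)*(y^4 - y^3 - 22*y^2 + 16*y + 96) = (y - 4)*(y - 2)*(y^3 + 3*y^2 - 10*y - 24) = (y - 4)*(y - 3)*(y - 2)*(y^2 + 6*y + 8) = (y - 4)*(y - 3)*(y - 2)*(y + 4)*(y + 2)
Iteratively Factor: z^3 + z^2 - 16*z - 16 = (z + 4)*(z^2 - 3*z - 4) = (z - 4)*(z + 4)*(z + 1)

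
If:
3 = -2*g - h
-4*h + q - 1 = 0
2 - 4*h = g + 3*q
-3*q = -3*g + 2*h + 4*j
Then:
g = -47/31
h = 1/31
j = -2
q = 35/31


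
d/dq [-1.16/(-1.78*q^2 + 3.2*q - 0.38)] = (3.712 - 4.1296*q)/(1.78*q^2 - 3.2*q + 0.38)^2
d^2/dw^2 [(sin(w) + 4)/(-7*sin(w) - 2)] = 26*(7*sin(w)^2 - 2*sin(w) - 14)/(7*sin(w) + 2)^3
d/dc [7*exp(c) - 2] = 7*exp(c)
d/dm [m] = 1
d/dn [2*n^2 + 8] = 4*n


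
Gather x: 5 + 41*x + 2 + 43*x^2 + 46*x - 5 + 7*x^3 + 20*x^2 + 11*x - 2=7*x^3 + 63*x^2 + 98*x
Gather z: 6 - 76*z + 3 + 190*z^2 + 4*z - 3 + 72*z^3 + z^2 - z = 72*z^3 + 191*z^2 - 73*z + 6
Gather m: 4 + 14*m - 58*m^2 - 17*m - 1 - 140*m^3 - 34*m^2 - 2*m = -140*m^3 - 92*m^2 - 5*m + 3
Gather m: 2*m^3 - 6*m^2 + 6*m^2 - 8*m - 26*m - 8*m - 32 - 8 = 2*m^3 - 42*m - 40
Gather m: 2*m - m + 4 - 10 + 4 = m - 2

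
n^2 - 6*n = n*(n - 6)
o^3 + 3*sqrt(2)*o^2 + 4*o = o*(o + sqrt(2))*(o + 2*sqrt(2))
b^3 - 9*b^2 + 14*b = b*(b - 7)*(b - 2)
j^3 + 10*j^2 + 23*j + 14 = (j + 1)*(j + 2)*(j + 7)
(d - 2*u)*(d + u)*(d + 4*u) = d^3 + 3*d^2*u - 6*d*u^2 - 8*u^3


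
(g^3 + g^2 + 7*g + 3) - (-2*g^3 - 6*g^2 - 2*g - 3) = 3*g^3 + 7*g^2 + 9*g + 6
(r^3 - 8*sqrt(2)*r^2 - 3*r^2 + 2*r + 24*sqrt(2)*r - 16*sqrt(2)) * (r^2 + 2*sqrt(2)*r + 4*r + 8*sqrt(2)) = r^5 - 6*sqrt(2)*r^4 + r^4 - 42*r^3 - 6*sqrt(2)*r^3 - 24*r^2 + 60*sqrt(2)*r^2 - 48*sqrt(2)*r + 320*r - 256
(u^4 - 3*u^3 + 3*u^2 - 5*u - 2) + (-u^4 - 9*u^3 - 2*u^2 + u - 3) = -12*u^3 + u^2 - 4*u - 5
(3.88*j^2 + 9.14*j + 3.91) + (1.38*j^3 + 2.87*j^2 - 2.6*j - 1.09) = 1.38*j^3 + 6.75*j^2 + 6.54*j + 2.82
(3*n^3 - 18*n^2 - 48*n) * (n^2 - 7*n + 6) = 3*n^5 - 39*n^4 + 96*n^3 + 228*n^2 - 288*n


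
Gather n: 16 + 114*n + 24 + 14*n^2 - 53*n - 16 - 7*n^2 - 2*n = 7*n^2 + 59*n + 24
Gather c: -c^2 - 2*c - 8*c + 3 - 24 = -c^2 - 10*c - 21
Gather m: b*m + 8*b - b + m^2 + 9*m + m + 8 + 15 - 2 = 7*b + m^2 + m*(b + 10) + 21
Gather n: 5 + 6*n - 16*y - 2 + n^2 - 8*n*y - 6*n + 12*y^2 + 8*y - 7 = n^2 - 8*n*y + 12*y^2 - 8*y - 4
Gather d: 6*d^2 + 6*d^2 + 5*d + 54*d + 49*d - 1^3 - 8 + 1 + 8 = 12*d^2 + 108*d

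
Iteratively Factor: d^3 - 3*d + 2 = (d + 2)*(d^2 - 2*d + 1) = (d - 1)*(d + 2)*(d - 1)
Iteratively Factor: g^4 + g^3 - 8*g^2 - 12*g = (g + 2)*(g^3 - g^2 - 6*g) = g*(g + 2)*(g^2 - g - 6) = g*(g + 2)^2*(g - 3)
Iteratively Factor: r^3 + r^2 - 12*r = (r)*(r^2 + r - 12) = r*(r + 4)*(r - 3)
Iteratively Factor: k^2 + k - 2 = (k - 1)*(k + 2)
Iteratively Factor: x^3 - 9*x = (x + 3)*(x^2 - 3*x) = x*(x + 3)*(x - 3)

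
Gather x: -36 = -36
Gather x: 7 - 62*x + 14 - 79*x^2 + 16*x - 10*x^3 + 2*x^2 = -10*x^3 - 77*x^2 - 46*x + 21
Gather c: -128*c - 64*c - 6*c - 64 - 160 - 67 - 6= -198*c - 297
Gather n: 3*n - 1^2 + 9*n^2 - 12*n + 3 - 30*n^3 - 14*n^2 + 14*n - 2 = -30*n^3 - 5*n^2 + 5*n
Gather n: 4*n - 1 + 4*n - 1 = 8*n - 2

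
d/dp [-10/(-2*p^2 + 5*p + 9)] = 10*(5 - 4*p)/(-2*p^2 + 5*p + 9)^2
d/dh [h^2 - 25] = 2*h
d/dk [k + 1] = 1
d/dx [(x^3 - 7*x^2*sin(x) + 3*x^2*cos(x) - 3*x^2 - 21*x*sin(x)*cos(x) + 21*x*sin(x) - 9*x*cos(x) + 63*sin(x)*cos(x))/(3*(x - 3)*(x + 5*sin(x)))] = (-3*x^2*sin(x) - 12*x^2*cos(x) + x^2 + 42*x*sin(x)^2 + 10*x*sin(x) - 36*x + 105*sin(x)^3 - 35*sin(x)^2 + 36*sin(x)*cos(x))/(3*(x + 5*sin(x))^2)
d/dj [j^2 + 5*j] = 2*j + 5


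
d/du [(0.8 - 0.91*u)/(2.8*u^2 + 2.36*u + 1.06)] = (2.548*u^2 - 4.48*u - 2.8526)/(7.84*u^4 + 13.216*u^3 + 11.5056*u^2 + 5.0032*u + 1.1236)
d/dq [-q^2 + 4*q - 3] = 4 - 2*q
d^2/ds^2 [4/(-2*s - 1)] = -32/(2*s + 1)^3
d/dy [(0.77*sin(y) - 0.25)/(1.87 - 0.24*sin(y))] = 1.3799*cos(y)/(0.24*sin(y) - 1.87)^2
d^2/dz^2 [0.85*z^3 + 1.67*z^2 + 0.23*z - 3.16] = 5.1*z + 3.34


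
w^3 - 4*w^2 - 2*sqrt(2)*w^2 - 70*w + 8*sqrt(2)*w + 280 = (w - 4)*(w - 7*sqrt(2))*(w + 5*sqrt(2))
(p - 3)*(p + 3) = p^2 - 9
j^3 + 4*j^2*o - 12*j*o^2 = j*(j - 2*o)*(j + 6*o)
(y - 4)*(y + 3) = y^2 - y - 12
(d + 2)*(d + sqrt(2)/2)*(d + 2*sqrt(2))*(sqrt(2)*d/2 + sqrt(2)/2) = sqrt(2)*d^4/2 + 3*sqrt(2)*d^3/2 + 5*d^3/2 + 2*sqrt(2)*d^2 + 15*d^2/2 + 3*sqrt(2)*d + 5*d + 2*sqrt(2)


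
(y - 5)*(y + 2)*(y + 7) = y^3 + 4*y^2 - 31*y - 70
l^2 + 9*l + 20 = (l + 4)*(l + 5)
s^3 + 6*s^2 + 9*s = s*(s + 3)^2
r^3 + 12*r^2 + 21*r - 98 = (r - 2)*(r + 7)^2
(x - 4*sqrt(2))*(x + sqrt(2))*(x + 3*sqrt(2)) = x^3 - 26*x - 24*sqrt(2)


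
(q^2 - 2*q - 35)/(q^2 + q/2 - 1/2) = 2*(q^2 - 2*q - 35)/(2*q^2 + q - 1)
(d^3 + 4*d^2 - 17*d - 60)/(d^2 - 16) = (d^2 + 8*d + 15)/(d + 4)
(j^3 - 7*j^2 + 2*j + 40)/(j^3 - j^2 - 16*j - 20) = (j - 4)/(j + 2)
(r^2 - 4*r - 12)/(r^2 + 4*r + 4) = (r - 6)/(r + 2)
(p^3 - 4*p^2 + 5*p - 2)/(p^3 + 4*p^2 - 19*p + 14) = (p - 1)/(p + 7)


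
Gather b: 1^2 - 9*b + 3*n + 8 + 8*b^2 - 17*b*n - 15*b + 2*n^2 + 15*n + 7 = 8*b^2 + b*(-17*n - 24) + 2*n^2 + 18*n + 16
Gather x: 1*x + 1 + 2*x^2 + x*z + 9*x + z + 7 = 2*x^2 + x*(z + 10) + z + 8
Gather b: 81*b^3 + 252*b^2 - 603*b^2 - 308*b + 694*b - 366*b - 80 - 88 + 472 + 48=81*b^3 - 351*b^2 + 20*b + 352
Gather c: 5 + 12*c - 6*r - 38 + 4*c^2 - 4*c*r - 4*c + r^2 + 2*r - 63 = 4*c^2 + c*(8 - 4*r) + r^2 - 4*r - 96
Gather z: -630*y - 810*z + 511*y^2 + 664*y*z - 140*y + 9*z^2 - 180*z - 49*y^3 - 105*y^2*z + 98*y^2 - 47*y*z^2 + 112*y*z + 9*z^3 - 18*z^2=-49*y^3 + 609*y^2 - 770*y + 9*z^3 + z^2*(-47*y - 9) + z*(-105*y^2 + 776*y - 990)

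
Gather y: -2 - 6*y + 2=-6*y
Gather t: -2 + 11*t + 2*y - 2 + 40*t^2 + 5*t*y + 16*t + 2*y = 40*t^2 + t*(5*y + 27) + 4*y - 4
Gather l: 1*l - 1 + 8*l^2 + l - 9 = 8*l^2 + 2*l - 10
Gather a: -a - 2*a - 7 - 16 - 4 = -3*a - 27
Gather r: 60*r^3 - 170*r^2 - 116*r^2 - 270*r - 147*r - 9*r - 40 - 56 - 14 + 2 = 60*r^3 - 286*r^2 - 426*r - 108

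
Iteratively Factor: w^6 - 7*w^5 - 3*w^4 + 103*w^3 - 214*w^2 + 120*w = (w - 3)*(w^5 - 4*w^4 - 15*w^3 + 58*w^2 - 40*w) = (w - 3)*(w - 1)*(w^4 - 3*w^3 - 18*w^2 + 40*w) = (w - 3)*(w - 2)*(w - 1)*(w^3 - w^2 - 20*w) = (w - 3)*(w - 2)*(w - 1)*(w + 4)*(w^2 - 5*w) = (w - 5)*(w - 3)*(w - 2)*(w - 1)*(w + 4)*(w)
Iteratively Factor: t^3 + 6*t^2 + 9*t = (t)*(t^2 + 6*t + 9) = t*(t + 3)*(t + 3)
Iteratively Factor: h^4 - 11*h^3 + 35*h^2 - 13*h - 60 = (h - 4)*(h^3 - 7*h^2 + 7*h + 15) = (h - 5)*(h - 4)*(h^2 - 2*h - 3) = (h - 5)*(h - 4)*(h - 3)*(h + 1)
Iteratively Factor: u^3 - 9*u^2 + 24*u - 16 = (u - 4)*(u^2 - 5*u + 4) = (u - 4)^2*(u - 1)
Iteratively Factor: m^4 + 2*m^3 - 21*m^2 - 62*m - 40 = (m - 5)*(m^3 + 7*m^2 + 14*m + 8) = (m - 5)*(m + 2)*(m^2 + 5*m + 4) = (m - 5)*(m + 1)*(m + 2)*(m + 4)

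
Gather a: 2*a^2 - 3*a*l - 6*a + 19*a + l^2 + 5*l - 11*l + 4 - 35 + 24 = 2*a^2 + a*(13 - 3*l) + l^2 - 6*l - 7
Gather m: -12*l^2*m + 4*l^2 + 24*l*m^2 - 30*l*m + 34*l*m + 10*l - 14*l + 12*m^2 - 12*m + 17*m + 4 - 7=4*l^2 - 4*l + m^2*(24*l + 12) + m*(-12*l^2 + 4*l + 5) - 3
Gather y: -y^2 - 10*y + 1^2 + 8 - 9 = -y^2 - 10*y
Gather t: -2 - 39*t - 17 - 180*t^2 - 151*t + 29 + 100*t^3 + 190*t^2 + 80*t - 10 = 100*t^3 + 10*t^2 - 110*t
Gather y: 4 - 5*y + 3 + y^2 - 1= y^2 - 5*y + 6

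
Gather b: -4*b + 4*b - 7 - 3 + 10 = 0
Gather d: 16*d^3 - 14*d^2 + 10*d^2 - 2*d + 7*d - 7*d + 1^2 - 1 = 16*d^3 - 4*d^2 - 2*d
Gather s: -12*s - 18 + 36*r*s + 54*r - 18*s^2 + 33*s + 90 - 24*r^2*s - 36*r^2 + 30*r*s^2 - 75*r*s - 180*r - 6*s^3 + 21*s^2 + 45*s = -36*r^2 - 126*r - 6*s^3 + s^2*(30*r + 3) + s*(-24*r^2 - 39*r + 66) + 72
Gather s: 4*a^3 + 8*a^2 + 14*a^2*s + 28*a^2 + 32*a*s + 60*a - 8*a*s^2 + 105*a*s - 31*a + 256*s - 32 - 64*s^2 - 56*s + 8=4*a^3 + 36*a^2 + 29*a + s^2*(-8*a - 64) + s*(14*a^2 + 137*a + 200) - 24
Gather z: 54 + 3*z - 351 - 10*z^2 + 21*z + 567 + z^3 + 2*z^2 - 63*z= z^3 - 8*z^2 - 39*z + 270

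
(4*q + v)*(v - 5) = 4*q*v - 20*q + v^2 - 5*v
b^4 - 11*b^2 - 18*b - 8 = (b - 4)*(b + 1)^2*(b + 2)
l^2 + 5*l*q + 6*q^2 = (l + 2*q)*(l + 3*q)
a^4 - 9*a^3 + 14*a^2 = a^2*(a - 7)*(a - 2)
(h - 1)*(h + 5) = h^2 + 4*h - 5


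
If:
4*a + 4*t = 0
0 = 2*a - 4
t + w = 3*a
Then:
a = 2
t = -2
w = 8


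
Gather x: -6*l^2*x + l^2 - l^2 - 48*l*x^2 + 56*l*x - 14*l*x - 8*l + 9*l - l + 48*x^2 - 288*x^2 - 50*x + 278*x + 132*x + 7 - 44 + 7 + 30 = x^2*(-48*l - 240) + x*(-6*l^2 + 42*l + 360)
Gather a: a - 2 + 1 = a - 1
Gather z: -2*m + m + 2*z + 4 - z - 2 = -m + z + 2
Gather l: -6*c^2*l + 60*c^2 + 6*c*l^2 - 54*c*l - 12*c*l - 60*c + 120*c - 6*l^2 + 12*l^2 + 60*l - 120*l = 60*c^2 + 60*c + l^2*(6*c + 6) + l*(-6*c^2 - 66*c - 60)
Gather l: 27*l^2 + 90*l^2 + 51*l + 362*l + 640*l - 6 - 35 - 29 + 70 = 117*l^2 + 1053*l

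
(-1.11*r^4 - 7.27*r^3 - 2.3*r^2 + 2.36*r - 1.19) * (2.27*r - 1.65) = -2.5197*r^5 - 14.6714*r^4 + 6.7745*r^3 + 9.1522*r^2 - 6.5953*r + 1.9635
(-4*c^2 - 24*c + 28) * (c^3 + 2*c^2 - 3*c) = -4*c^5 - 32*c^4 - 8*c^3 + 128*c^2 - 84*c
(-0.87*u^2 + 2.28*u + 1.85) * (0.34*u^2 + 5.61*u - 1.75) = -0.2958*u^4 - 4.1055*u^3 + 14.9423*u^2 + 6.3885*u - 3.2375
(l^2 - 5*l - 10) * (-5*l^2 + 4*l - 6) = -5*l^4 + 29*l^3 + 24*l^2 - 10*l + 60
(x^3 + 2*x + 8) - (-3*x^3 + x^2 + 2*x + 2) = 4*x^3 - x^2 + 6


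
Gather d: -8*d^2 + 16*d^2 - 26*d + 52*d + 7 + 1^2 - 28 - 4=8*d^2 + 26*d - 24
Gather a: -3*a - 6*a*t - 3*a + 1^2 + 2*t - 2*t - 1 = a*(-6*t - 6)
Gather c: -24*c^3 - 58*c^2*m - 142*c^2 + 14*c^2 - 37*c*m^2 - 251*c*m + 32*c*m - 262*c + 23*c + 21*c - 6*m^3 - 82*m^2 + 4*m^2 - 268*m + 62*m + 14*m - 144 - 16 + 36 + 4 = -24*c^3 + c^2*(-58*m - 128) + c*(-37*m^2 - 219*m - 218) - 6*m^3 - 78*m^2 - 192*m - 120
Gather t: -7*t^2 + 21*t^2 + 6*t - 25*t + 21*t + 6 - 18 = 14*t^2 + 2*t - 12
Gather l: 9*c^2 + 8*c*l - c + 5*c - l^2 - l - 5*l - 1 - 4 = 9*c^2 + 4*c - l^2 + l*(8*c - 6) - 5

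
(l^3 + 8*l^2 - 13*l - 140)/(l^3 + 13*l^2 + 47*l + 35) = (l - 4)/(l + 1)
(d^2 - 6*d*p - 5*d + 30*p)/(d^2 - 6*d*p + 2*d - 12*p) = (d - 5)/(d + 2)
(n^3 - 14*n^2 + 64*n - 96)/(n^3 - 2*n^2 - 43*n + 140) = (n^2 - 10*n + 24)/(n^2 + 2*n - 35)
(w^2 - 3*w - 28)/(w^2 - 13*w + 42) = (w + 4)/(w - 6)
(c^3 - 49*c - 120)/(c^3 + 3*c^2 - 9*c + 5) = (c^2 - 5*c - 24)/(c^2 - 2*c + 1)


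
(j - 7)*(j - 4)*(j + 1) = j^3 - 10*j^2 + 17*j + 28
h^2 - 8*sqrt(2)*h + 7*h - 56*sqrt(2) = (h + 7)*(h - 8*sqrt(2))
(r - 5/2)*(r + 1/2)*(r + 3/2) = r^3 - r^2/2 - 17*r/4 - 15/8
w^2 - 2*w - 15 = (w - 5)*(w + 3)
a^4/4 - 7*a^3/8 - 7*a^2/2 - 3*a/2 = a*(a/4 + 1/2)*(a - 6)*(a + 1/2)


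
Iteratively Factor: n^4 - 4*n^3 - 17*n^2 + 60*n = (n + 4)*(n^3 - 8*n^2 + 15*n) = n*(n + 4)*(n^2 - 8*n + 15) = n*(n - 5)*(n + 4)*(n - 3)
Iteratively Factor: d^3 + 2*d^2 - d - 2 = (d - 1)*(d^2 + 3*d + 2) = (d - 1)*(d + 1)*(d + 2)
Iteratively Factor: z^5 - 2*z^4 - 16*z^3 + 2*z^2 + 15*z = (z + 1)*(z^4 - 3*z^3 - 13*z^2 + 15*z) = (z + 1)*(z + 3)*(z^3 - 6*z^2 + 5*z) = (z - 1)*(z + 1)*(z + 3)*(z^2 - 5*z) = z*(z - 1)*(z + 1)*(z + 3)*(z - 5)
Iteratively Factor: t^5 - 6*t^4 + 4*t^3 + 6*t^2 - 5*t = (t + 1)*(t^4 - 7*t^3 + 11*t^2 - 5*t) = (t - 5)*(t + 1)*(t^3 - 2*t^2 + t) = t*(t - 5)*(t + 1)*(t^2 - 2*t + 1) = t*(t - 5)*(t - 1)*(t + 1)*(t - 1)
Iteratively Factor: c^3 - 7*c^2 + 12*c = (c - 3)*(c^2 - 4*c) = c*(c - 3)*(c - 4)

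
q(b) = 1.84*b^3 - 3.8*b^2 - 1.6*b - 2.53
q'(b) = 5.52*b^2 - 7.6*b - 1.6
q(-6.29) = -600.71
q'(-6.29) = 264.60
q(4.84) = 109.33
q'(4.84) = 90.93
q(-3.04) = -84.48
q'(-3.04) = 72.52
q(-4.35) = -218.93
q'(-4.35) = 135.91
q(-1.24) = -9.90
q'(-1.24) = 16.31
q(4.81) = 106.62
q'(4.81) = 89.56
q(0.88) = -5.63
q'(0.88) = -4.01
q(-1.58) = -16.75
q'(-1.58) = 24.19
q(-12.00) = -3710.05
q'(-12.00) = 884.48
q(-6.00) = -527.17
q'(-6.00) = 242.72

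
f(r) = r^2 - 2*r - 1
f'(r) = 2*r - 2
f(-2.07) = 7.42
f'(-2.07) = -6.14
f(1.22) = -1.95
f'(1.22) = 0.44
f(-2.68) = 11.54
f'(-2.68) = -7.36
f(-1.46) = 4.05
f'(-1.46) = -4.92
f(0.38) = -1.62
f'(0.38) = -1.24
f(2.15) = -0.68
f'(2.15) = 2.30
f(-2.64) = 11.25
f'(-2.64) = -7.28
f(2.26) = -0.41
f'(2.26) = 2.52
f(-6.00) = 47.00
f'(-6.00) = -14.00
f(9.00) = 62.00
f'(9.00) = 16.00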